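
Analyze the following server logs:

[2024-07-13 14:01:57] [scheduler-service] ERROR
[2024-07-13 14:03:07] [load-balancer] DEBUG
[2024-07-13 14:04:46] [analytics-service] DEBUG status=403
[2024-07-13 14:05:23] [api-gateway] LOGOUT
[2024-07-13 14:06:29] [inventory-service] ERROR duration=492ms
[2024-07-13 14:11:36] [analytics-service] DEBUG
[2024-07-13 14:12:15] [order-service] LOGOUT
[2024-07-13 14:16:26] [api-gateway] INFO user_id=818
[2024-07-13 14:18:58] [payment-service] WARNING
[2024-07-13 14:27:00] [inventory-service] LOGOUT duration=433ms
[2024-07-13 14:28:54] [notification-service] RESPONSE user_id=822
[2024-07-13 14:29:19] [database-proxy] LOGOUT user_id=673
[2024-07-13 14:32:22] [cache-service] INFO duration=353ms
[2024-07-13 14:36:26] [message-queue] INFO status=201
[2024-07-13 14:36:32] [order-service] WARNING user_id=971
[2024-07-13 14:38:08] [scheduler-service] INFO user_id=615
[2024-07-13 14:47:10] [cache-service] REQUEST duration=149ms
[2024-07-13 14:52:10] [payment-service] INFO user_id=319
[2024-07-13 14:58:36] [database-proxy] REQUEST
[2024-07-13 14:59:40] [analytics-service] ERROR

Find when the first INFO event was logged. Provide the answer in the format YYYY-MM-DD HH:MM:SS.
2024-07-13 14:16:26

To find the first event:

1. Filter for all INFO events
2. Sort by timestamp
3. Select the first one
4. Timestamp: 2024-07-13 14:16:26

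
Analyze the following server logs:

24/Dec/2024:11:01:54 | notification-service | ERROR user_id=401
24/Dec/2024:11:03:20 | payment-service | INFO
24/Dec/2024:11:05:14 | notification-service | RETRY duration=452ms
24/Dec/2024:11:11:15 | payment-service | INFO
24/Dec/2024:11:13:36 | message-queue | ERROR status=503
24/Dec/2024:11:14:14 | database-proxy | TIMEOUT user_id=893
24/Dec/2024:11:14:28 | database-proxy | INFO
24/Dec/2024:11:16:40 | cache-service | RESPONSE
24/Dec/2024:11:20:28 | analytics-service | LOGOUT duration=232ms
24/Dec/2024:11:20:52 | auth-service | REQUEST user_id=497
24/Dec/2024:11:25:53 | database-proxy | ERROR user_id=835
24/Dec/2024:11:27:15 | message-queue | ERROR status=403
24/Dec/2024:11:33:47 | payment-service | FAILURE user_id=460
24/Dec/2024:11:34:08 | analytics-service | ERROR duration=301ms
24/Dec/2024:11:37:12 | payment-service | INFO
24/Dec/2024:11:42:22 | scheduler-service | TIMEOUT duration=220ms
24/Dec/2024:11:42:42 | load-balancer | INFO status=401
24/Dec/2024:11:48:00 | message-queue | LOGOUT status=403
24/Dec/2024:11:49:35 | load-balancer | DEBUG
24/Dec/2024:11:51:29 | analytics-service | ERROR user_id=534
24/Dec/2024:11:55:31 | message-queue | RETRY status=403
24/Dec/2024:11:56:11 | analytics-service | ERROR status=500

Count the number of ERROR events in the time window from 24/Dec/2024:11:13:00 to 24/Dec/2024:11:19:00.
1

To count events in the time window:

1. Window boundaries: 24/Dec/2024:11:13:00 to 24/Dec/2024:11:19:00
2. Filter for ERROR events within this window
3. Count matching events: 1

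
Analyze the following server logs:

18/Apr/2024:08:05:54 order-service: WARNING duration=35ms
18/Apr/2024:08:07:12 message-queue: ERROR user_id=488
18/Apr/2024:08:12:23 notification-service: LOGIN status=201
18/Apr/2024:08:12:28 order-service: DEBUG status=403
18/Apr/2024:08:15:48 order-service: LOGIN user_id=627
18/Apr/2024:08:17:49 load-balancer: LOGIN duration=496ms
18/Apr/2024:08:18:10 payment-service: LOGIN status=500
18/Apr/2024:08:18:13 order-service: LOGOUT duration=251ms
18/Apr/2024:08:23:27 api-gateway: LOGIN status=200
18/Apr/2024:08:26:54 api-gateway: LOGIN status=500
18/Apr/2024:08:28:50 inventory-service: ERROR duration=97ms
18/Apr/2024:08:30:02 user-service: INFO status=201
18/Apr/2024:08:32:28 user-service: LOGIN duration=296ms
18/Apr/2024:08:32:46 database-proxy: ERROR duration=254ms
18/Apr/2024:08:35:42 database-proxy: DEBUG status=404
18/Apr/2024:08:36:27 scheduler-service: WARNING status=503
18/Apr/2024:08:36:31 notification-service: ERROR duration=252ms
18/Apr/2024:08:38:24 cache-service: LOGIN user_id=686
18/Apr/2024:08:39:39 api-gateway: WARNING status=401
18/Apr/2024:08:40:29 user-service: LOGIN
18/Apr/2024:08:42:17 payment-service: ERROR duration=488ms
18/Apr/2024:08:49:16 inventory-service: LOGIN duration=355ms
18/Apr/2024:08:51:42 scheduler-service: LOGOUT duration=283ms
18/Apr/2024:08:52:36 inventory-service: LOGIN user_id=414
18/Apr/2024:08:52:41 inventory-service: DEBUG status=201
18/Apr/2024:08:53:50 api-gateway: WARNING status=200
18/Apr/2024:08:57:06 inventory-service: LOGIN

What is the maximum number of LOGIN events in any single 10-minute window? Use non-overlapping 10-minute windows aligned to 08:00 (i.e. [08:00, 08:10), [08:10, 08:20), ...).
4

To find the burst window:

1. Divide the log period into non-overlapping 10-minute windows starting at 08:00
2. Count LOGIN events in each window
3. Find the window with maximum count
4. Maximum events in a window: 4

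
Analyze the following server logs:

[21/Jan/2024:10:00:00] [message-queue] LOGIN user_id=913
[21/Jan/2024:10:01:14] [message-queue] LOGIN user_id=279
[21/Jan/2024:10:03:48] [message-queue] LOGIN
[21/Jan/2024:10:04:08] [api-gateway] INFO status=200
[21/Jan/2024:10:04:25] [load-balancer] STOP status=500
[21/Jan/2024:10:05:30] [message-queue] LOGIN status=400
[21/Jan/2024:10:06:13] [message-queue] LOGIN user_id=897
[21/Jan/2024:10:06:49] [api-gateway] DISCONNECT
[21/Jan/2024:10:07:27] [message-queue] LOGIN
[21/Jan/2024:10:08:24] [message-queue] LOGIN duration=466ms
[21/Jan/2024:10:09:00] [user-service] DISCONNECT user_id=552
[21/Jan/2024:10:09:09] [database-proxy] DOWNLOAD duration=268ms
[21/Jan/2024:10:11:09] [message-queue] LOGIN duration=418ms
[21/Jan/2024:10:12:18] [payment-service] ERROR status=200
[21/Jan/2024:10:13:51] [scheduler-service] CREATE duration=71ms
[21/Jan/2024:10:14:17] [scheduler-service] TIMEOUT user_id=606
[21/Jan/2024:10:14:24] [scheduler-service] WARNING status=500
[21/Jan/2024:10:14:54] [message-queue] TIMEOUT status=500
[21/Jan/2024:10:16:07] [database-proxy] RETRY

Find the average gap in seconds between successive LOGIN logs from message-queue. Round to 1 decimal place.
95.6

To calculate average interval:

1. Find all LOGIN events for message-queue in order
2. Calculate time gaps between consecutive events
3. Compute mean of gaps: 669 / 7 = 95.6 seconds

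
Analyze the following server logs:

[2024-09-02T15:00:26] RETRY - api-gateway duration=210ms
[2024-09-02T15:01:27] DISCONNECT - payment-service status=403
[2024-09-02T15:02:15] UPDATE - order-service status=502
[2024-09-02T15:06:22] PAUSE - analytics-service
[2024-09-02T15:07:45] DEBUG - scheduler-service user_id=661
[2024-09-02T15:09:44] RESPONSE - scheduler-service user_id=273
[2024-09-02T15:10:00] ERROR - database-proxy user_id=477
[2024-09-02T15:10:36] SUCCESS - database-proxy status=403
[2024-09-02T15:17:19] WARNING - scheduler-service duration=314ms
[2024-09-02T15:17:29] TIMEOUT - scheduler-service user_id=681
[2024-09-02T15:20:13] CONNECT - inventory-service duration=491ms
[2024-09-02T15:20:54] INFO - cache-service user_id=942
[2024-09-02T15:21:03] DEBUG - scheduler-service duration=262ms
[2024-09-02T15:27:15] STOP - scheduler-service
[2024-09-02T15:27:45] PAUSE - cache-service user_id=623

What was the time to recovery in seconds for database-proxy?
36

To calculate recovery time:

1. Find ERROR event for database-proxy: 2024-09-02T15:10:00
2. Find next SUCCESS event for database-proxy: 2024-09-02T15:10:36
3. Recovery time: 2024-09-02T15:10:36 - 2024-09-02T15:10:00 = 36 seconds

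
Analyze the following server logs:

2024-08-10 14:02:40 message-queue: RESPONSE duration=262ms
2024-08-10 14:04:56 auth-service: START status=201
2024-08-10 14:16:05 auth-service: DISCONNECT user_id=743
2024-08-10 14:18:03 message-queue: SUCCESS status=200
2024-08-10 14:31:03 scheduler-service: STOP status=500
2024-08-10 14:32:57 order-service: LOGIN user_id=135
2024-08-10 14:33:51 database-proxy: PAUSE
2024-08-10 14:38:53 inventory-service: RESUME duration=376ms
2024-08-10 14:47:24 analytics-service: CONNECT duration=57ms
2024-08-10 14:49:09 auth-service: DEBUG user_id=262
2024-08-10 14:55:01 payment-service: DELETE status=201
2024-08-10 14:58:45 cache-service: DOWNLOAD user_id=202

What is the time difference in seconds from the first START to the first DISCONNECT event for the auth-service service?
669

To find the time between events:

1. Locate the first START event for auth-service: 2024-08-10 14:04:56
2. Locate the first DISCONNECT event for auth-service: 2024-08-10 14:16:05
3. Calculate the difference: 2024-08-10 14:16:05 - 2024-08-10 14:04:56 = 669 seconds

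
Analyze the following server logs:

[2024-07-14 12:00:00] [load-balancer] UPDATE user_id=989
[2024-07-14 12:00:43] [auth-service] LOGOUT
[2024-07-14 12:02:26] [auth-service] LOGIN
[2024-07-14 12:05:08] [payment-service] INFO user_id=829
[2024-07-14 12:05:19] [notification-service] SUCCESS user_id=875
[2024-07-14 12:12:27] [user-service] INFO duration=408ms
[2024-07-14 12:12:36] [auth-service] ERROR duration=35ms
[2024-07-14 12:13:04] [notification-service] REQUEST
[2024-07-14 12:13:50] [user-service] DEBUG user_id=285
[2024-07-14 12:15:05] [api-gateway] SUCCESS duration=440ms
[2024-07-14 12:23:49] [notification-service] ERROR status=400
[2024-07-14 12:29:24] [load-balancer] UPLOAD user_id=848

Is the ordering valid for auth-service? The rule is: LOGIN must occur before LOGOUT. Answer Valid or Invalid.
Invalid

To validate ordering:

1. Required order: LOGIN → LOGOUT
2. Rule: LOGIN must occur before LOGOUT
3. Check actual order of events for auth-service
4. Result: Invalid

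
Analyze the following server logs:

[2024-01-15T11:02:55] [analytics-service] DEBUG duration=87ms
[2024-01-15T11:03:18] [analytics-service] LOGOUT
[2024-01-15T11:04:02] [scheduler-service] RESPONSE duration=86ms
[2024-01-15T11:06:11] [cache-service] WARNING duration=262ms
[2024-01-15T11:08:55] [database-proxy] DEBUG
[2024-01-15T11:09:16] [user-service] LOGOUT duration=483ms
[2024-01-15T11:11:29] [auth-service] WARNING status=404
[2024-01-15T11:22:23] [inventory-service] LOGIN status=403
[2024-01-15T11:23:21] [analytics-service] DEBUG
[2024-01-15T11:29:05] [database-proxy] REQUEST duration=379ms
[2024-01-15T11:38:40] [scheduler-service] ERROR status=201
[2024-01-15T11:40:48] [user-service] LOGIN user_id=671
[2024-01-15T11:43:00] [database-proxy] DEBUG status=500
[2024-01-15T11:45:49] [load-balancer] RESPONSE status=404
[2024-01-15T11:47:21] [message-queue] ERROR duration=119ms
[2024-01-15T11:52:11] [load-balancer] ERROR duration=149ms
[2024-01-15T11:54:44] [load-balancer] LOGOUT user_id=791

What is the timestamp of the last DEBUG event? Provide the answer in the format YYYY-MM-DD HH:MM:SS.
2024-01-15 11:43:00

To find the last event:

1. Filter for all DEBUG events
2. Sort by timestamp
3. Select the last one
4. Timestamp: 2024-01-15 11:43:00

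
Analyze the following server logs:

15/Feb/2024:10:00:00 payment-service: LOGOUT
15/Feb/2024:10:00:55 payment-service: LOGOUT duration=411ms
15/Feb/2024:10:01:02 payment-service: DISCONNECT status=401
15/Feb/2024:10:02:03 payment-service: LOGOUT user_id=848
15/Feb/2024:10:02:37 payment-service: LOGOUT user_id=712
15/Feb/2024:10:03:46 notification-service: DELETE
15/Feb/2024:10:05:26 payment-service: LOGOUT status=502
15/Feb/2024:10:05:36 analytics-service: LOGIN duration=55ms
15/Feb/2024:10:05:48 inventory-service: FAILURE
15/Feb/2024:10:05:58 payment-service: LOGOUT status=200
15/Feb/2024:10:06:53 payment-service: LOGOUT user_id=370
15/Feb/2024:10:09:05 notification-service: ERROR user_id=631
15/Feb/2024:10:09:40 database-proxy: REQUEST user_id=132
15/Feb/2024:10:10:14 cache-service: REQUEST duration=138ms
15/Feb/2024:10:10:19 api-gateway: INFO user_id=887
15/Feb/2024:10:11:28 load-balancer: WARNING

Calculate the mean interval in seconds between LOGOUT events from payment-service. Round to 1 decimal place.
68.8

To calculate average interval:

1. Find all LOGOUT events for payment-service in order
2. Calculate time gaps between consecutive events
3. Compute mean of gaps: 413 / 6 = 68.8 seconds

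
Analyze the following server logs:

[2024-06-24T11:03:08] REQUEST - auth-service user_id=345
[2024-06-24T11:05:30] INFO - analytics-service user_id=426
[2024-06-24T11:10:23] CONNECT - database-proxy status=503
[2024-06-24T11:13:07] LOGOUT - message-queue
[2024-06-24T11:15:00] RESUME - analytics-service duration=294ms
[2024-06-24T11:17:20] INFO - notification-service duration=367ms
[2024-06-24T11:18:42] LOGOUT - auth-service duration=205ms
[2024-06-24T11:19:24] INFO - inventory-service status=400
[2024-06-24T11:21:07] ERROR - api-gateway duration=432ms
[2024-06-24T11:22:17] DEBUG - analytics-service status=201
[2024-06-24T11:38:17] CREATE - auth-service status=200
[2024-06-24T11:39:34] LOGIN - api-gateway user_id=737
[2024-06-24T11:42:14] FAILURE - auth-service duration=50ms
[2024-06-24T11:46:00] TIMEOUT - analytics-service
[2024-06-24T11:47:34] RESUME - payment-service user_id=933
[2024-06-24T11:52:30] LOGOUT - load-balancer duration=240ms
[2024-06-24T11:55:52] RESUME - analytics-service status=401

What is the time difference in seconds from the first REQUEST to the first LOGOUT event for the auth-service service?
934

To find the time between events:

1. Locate the first REQUEST event for auth-service: 2024-06-24T11:03:08
2. Locate the first LOGOUT event for auth-service: 2024-06-24T11:18:42
3. Calculate the difference: 2024-06-24T11:18:42 - 2024-06-24T11:03:08 = 934 seconds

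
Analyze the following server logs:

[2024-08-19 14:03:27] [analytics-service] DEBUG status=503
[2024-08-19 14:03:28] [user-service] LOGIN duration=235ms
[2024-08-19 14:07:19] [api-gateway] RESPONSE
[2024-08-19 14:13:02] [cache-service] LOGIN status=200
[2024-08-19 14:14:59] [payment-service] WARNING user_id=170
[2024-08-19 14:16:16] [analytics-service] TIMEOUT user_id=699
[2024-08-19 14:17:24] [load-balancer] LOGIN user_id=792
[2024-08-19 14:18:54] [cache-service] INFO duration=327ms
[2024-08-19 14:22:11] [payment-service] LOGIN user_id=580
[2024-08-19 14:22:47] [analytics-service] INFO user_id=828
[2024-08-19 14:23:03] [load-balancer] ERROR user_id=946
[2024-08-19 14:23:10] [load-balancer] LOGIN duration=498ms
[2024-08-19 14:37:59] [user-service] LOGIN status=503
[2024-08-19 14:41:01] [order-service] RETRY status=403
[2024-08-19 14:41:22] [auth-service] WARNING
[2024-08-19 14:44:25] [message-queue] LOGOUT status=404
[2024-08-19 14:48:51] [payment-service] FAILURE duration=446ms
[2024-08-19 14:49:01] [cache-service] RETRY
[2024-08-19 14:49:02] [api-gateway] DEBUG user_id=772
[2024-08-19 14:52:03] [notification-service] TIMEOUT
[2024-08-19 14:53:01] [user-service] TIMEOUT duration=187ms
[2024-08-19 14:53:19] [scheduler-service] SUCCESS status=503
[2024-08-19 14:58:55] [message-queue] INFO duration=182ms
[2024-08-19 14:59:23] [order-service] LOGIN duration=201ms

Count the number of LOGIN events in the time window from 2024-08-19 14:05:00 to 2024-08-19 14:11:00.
0

To count events in the time window:

1. Window boundaries: 2024-08-19 14:05:00 to 2024-08-19 14:11:00
2. Filter for LOGIN events within this window
3. Count matching events: 0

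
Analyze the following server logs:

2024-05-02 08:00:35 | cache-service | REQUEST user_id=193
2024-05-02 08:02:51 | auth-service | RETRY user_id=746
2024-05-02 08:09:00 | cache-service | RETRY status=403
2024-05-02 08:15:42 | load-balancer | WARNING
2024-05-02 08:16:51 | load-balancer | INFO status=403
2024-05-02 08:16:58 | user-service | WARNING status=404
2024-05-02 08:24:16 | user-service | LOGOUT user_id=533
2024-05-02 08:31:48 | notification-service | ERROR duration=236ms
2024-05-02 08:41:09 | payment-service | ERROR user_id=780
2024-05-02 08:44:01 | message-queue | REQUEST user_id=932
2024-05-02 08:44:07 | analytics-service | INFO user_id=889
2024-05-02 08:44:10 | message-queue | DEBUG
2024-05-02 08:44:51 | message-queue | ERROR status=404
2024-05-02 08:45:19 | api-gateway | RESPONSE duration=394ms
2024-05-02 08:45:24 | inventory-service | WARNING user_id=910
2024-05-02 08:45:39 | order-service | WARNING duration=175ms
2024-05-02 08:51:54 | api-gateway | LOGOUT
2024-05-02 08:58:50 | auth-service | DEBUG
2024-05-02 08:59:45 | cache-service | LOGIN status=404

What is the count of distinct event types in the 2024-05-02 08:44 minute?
4

To count unique event types:

1. Filter events in the minute starting at 2024-05-02 08:44
2. Extract event types from matching entries
3. Count unique types: 4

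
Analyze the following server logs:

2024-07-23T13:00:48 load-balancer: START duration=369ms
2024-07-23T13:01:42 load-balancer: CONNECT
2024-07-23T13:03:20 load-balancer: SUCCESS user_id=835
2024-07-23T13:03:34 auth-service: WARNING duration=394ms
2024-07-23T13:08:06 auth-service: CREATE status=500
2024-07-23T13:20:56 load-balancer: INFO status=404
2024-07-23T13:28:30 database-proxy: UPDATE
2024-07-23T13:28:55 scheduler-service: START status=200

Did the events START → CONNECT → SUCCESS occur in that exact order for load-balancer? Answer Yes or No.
Yes

To verify sequence order:

1. Find all events in sequence START → CONNECT → SUCCESS for load-balancer
2. Extract their timestamps
3. Check if timestamps are in ascending order
4. Result: Yes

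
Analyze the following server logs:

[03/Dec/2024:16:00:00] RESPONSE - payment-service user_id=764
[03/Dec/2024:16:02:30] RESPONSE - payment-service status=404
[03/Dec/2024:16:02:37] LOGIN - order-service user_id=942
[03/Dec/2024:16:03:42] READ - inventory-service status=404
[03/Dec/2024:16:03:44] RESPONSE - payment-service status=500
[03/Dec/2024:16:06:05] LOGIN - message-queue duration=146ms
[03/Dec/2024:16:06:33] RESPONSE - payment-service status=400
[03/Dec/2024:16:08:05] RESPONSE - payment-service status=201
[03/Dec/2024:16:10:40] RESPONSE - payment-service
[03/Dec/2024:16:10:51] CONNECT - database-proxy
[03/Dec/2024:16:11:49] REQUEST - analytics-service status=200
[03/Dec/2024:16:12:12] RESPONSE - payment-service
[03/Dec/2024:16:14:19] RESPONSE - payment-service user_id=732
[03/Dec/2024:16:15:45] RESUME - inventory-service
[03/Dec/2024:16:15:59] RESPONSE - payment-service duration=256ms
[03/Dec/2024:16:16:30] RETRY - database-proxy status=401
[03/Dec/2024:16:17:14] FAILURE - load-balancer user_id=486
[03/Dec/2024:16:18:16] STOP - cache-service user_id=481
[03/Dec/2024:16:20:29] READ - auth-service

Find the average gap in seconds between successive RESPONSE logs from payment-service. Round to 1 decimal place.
119.9

To calculate average interval:

1. Find all RESPONSE events for payment-service in order
2. Calculate time gaps between consecutive events
3. Compute mean of gaps: 959 / 8 = 119.9 seconds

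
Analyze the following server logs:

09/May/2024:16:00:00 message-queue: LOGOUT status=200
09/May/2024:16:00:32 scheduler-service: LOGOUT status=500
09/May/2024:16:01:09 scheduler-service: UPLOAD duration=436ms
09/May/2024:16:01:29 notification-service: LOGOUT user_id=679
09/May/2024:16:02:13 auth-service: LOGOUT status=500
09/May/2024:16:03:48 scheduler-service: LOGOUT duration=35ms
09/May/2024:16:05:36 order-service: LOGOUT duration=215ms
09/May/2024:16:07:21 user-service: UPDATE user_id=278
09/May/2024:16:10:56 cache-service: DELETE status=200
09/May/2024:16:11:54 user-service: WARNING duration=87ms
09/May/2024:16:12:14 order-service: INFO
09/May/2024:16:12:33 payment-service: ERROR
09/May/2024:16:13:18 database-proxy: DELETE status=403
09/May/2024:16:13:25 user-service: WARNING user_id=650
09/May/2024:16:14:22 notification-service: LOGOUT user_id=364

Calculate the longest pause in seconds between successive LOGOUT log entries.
526

To find the longest gap:

1. Extract all LOGOUT events in chronological order
2. Calculate time differences between consecutive events
3. Find the maximum difference
4. Longest gap: 526 seconds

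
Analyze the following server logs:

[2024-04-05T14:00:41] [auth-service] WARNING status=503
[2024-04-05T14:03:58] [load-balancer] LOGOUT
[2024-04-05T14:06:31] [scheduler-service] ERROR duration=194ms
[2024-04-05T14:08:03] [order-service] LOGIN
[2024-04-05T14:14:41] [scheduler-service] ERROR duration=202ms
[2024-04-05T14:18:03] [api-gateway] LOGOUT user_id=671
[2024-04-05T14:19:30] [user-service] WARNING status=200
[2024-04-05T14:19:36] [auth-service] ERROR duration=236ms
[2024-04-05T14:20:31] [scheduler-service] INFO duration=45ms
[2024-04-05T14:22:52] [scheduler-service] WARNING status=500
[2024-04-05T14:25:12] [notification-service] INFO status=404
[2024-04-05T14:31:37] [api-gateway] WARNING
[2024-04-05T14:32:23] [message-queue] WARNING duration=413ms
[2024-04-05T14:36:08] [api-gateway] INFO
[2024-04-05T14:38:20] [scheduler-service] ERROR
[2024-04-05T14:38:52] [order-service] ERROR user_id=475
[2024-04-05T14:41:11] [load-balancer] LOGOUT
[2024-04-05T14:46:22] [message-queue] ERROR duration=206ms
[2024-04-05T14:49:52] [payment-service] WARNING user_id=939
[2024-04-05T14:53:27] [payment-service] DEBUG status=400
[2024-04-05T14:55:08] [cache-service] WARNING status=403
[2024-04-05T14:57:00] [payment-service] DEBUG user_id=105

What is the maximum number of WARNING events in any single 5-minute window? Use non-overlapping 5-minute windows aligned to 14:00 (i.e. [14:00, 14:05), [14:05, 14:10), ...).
2

To find the burst window:

1. Divide the log period into non-overlapping 5-minute windows starting at 14:00
2. Count WARNING events in each window
3. Find the window with maximum count
4. Maximum events in a window: 2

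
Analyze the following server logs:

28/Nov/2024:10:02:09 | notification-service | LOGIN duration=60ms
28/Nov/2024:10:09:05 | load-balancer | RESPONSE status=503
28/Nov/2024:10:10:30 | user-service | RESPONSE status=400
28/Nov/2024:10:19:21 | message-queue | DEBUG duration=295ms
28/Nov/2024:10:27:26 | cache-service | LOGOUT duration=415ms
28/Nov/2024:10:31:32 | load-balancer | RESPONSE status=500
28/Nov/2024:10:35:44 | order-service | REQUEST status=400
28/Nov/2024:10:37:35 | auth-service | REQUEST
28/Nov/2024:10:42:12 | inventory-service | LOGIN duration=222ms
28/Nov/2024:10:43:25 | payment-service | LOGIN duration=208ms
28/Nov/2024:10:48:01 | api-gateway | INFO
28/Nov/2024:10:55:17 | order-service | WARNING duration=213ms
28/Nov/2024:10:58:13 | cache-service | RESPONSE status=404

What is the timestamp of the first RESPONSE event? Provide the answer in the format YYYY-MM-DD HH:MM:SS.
2024-11-28 10:09:05

To find the first event:

1. Filter for all RESPONSE events
2. Sort by timestamp
3. Select the first one
4. Timestamp: 2024-11-28 10:09:05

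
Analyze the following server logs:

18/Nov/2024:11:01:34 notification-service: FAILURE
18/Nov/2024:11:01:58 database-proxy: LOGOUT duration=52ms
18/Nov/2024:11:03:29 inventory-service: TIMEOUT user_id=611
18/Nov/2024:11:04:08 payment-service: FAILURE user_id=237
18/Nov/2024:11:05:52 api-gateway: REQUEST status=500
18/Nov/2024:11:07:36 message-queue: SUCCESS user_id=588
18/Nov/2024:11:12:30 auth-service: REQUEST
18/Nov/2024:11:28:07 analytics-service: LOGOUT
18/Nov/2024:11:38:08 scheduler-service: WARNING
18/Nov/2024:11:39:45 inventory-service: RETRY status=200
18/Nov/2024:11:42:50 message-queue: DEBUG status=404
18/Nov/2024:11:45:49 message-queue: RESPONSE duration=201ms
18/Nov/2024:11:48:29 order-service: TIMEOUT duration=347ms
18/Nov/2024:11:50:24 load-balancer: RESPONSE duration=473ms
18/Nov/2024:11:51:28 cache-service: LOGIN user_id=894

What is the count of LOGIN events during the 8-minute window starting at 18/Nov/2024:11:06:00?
0

To count events in the time window:

1. Window boundaries: 18/Nov/2024:11:06:00 to 18/Nov/2024:11:14:00
2. Filter for LOGIN events within this window
3. Count matching events: 0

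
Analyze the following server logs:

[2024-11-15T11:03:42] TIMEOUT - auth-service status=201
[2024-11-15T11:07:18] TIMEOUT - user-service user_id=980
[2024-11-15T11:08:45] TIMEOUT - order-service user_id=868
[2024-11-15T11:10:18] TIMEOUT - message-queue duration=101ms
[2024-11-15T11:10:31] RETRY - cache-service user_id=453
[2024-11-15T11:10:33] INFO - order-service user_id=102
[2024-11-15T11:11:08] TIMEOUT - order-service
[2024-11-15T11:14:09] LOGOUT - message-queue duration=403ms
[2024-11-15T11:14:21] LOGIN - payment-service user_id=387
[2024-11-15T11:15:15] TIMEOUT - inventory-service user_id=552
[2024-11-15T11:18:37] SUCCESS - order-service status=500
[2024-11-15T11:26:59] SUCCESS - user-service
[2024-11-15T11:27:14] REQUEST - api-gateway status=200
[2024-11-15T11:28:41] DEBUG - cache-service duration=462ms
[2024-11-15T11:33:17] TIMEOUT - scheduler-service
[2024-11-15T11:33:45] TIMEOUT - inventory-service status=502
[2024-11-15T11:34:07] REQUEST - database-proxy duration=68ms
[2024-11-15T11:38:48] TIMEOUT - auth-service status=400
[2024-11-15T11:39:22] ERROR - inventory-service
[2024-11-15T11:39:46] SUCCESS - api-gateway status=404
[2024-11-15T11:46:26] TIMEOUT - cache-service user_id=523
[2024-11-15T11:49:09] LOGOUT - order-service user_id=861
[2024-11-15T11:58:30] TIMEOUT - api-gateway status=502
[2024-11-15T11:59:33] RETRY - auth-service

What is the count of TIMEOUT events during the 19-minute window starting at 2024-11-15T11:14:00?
1

To count events in the time window:

1. Window boundaries: 2024-11-15T11:14:00 to 2024-11-15T11:33:00
2. Filter for TIMEOUT events within this window
3. Count matching events: 1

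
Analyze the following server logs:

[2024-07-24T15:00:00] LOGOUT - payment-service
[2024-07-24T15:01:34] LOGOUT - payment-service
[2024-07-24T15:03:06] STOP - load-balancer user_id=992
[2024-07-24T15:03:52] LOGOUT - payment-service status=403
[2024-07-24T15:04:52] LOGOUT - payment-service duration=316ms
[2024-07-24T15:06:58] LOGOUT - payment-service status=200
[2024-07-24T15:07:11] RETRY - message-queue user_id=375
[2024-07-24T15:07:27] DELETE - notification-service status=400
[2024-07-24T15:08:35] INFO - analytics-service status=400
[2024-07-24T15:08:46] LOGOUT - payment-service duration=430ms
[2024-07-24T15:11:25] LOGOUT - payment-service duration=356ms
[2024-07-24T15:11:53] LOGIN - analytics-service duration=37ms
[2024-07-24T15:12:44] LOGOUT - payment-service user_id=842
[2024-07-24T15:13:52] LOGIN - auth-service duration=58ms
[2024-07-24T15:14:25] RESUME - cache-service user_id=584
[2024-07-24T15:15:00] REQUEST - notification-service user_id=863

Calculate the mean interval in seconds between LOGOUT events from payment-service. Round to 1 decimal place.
109.1

To calculate average interval:

1. Find all LOGOUT events for payment-service in order
2. Calculate time gaps between consecutive events
3. Compute mean of gaps: 764 / 7 = 109.1 seconds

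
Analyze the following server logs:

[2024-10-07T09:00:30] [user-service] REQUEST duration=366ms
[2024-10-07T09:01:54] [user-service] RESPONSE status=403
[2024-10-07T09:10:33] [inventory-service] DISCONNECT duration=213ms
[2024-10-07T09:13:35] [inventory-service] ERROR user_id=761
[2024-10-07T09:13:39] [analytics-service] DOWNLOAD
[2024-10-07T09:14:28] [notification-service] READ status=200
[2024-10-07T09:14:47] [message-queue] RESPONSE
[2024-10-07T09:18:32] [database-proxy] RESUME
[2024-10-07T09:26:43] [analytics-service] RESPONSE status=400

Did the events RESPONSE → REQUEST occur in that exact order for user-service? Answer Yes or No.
No

To verify sequence order:

1. Find all events in sequence RESPONSE → REQUEST for user-service
2. Extract their timestamps
3. Check if timestamps are in ascending order
4. Result: No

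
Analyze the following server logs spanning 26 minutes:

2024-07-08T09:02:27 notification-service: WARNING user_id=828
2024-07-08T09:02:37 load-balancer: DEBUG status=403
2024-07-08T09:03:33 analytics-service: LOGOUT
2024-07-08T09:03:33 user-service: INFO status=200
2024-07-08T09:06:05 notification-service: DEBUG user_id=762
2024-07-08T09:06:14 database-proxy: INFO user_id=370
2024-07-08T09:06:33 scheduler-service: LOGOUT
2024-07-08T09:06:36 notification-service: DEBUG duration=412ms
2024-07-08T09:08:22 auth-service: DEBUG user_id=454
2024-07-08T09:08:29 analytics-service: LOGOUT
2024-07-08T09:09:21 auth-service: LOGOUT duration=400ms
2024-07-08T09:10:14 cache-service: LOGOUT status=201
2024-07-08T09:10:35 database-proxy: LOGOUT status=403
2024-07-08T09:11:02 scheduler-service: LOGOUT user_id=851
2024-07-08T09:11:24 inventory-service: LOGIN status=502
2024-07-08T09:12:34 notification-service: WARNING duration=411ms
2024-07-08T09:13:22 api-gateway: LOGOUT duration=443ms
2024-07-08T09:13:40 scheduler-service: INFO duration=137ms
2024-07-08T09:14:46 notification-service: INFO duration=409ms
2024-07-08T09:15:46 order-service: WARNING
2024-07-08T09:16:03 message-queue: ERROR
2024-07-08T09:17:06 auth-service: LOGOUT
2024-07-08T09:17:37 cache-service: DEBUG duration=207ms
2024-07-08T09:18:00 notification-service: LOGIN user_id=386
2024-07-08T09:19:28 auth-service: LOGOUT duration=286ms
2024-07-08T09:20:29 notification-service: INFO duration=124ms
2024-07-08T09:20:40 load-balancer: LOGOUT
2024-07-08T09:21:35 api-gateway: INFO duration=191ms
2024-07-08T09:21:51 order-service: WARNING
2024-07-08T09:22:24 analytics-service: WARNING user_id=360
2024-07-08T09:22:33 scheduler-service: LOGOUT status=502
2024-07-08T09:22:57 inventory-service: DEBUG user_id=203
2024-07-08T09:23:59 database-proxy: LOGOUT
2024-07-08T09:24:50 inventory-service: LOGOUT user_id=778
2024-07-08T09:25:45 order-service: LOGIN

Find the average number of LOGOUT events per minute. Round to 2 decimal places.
0.54

To calculate the rate:

1. Count total LOGOUT events: 14
2. Total time period: 26 minutes
3. Rate = 14 / 26 = 0.54 events per minute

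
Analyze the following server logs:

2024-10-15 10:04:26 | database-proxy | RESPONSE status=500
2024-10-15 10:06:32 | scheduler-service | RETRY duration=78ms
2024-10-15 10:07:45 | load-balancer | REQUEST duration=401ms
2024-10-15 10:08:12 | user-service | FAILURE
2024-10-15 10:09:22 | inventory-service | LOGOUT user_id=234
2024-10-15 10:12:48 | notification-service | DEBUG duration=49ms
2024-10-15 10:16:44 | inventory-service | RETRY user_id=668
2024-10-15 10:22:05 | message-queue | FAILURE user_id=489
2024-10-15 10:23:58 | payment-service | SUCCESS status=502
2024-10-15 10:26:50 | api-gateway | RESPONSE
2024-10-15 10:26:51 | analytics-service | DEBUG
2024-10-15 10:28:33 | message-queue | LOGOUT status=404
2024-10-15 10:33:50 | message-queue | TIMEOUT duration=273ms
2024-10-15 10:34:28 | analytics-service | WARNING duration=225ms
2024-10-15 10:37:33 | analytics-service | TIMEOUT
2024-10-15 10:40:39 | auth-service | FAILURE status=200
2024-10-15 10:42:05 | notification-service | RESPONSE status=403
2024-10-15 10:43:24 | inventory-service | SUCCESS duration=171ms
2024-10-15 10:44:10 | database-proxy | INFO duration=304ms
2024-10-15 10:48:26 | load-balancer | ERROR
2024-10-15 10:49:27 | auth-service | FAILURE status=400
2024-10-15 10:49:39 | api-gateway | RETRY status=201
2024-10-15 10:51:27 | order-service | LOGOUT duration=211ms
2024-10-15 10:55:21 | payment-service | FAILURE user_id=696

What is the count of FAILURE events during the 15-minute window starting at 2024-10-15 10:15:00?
1

To count events in the time window:

1. Window boundaries: 2024-10-15 10:15:00 to 2024-10-15 10:30:00
2. Filter for FAILURE events within this window
3. Count matching events: 1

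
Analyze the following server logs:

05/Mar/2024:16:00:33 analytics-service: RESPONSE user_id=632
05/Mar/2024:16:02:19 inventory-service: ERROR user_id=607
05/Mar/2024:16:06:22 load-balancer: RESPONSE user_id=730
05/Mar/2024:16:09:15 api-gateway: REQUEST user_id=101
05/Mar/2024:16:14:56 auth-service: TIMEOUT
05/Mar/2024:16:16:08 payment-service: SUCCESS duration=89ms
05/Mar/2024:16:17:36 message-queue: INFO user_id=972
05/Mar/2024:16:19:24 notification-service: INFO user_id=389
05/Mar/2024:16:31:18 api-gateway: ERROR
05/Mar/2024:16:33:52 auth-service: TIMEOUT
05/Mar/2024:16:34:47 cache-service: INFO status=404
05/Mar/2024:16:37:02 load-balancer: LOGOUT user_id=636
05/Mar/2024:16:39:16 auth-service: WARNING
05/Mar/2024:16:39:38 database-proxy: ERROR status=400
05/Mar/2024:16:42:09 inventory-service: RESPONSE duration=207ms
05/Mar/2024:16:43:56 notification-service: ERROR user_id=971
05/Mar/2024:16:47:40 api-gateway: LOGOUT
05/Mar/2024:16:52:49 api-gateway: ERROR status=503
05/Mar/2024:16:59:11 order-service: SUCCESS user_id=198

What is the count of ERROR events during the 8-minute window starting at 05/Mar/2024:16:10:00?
0

To count events in the time window:

1. Window boundaries: 05/Mar/2024:16:10:00 to 05/Mar/2024:16:18:00
2. Filter for ERROR events within this window
3. Count matching events: 0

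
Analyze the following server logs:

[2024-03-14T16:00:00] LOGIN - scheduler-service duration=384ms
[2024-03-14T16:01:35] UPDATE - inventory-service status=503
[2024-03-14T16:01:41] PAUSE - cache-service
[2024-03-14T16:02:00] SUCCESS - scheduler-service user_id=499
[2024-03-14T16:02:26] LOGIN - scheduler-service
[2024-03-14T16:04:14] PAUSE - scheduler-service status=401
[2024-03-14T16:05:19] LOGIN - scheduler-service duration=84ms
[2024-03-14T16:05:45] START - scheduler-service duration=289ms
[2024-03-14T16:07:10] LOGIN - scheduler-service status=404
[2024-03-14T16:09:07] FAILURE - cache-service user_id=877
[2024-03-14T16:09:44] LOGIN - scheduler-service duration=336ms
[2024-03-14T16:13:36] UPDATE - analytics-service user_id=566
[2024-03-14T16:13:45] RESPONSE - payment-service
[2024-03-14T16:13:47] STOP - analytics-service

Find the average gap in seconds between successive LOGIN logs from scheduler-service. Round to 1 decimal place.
146.0

To calculate average interval:

1. Find all LOGIN events for scheduler-service in order
2. Calculate time gaps between consecutive events
3. Compute mean of gaps: 584 / 4 = 146.0 seconds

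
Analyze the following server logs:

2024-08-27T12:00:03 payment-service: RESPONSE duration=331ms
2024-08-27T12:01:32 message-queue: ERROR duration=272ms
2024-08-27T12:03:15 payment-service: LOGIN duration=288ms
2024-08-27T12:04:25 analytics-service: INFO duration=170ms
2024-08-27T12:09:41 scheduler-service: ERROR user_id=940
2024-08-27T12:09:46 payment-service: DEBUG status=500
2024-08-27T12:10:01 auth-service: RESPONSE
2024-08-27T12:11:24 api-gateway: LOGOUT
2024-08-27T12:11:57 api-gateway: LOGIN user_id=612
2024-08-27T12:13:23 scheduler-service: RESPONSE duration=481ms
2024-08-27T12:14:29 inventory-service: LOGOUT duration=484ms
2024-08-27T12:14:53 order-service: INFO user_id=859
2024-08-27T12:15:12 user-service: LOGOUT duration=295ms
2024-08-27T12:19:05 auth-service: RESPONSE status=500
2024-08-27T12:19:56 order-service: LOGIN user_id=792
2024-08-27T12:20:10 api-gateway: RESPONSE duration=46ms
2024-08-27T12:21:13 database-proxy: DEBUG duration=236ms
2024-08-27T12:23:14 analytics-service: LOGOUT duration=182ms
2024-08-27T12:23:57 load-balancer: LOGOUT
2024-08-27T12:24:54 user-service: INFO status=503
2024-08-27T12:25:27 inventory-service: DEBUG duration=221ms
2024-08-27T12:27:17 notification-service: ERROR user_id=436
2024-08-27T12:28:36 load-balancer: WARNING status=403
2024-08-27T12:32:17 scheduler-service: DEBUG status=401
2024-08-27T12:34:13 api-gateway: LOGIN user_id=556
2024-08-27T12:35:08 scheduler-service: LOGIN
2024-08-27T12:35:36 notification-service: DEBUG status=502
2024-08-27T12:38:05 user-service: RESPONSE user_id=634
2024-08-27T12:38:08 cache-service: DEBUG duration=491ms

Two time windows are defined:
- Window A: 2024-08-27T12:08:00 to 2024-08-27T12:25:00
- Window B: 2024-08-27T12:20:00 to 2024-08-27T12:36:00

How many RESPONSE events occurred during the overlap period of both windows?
1

To find overlap events:

1. Window A: 2024-08-27T12:08:00 to 2024-08-27T12:25:00
2. Window B: 2024-08-27T12:20:00 to 2024-08-27T12:36:00
3. Overlap period: 2024-08-27T12:20:00 to 2024-08-27T12:25:00
4. Count RESPONSE events in overlap: 1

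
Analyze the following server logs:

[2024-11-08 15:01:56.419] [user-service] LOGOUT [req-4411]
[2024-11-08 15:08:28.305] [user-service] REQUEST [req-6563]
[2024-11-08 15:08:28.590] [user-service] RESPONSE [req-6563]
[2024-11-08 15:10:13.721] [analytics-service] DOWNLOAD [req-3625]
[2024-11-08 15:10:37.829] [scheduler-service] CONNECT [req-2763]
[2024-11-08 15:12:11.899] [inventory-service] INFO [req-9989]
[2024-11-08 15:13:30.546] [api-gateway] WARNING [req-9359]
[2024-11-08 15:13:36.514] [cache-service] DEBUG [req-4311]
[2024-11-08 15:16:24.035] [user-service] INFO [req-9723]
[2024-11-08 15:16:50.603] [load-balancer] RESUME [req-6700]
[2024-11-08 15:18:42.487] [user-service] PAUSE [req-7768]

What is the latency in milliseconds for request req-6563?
285

To calculate latency:

1. Find REQUEST with id req-6563: 2024-11-08 15:08:28.305
2. Find RESPONSE with id req-6563: 2024-11-08 15:08:28.590
3. Latency: 2024-11-08 15:08:28.590 - 2024-11-08 15:08:28.305 = 285ms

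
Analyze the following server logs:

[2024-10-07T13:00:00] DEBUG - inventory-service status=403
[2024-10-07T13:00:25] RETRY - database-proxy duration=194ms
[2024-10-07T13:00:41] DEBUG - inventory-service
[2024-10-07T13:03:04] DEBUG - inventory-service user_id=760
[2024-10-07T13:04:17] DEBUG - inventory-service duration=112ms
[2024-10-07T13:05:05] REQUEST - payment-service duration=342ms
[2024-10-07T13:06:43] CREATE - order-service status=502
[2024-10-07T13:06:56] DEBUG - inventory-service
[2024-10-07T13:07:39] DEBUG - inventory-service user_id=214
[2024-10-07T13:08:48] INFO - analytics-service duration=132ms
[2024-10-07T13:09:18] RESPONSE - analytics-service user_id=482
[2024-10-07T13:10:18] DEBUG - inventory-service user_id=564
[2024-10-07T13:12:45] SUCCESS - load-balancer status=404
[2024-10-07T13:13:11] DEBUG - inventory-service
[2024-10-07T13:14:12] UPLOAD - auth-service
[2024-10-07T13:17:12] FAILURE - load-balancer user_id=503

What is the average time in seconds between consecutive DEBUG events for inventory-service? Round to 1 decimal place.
113.0

To calculate average interval:

1. Find all DEBUG events for inventory-service in order
2. Calculate time gaps between consecutive events
3. Compute mean of gaps: 791 / 7 = 113.0 seconds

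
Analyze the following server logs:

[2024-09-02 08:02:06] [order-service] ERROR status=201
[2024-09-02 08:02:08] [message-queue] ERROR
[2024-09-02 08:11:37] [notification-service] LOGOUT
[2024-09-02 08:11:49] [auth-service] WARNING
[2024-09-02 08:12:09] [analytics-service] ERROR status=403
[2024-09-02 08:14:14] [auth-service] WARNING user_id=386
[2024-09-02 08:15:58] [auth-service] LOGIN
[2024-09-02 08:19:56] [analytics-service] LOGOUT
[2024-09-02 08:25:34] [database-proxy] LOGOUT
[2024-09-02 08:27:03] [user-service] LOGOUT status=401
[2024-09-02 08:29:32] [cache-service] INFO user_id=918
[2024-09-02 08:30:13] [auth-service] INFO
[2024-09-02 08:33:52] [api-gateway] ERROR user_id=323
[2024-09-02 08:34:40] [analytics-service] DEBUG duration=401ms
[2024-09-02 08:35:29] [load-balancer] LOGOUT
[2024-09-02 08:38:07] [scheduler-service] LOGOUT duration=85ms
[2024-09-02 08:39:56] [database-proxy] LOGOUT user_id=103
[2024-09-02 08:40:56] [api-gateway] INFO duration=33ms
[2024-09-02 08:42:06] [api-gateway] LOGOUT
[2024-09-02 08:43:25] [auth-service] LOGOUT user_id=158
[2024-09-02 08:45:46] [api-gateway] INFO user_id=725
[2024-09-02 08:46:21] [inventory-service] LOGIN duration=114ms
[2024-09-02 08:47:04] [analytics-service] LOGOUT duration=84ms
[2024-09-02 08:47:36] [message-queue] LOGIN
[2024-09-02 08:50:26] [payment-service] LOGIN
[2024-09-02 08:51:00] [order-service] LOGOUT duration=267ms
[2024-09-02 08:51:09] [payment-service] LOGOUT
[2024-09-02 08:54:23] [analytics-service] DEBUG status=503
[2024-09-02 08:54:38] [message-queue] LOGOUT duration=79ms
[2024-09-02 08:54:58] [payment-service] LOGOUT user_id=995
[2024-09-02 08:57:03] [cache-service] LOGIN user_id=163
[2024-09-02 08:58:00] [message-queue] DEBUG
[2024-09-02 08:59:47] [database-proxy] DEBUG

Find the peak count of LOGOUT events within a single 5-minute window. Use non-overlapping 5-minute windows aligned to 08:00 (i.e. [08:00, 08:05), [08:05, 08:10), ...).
4

To find the burst window:

1. Divide the log period into non-overlapping 5-minute windows starting at 08:00
2. Count LOGOUT events in each window
3. Find the window with maximum count
4. Maximum events in a window: 4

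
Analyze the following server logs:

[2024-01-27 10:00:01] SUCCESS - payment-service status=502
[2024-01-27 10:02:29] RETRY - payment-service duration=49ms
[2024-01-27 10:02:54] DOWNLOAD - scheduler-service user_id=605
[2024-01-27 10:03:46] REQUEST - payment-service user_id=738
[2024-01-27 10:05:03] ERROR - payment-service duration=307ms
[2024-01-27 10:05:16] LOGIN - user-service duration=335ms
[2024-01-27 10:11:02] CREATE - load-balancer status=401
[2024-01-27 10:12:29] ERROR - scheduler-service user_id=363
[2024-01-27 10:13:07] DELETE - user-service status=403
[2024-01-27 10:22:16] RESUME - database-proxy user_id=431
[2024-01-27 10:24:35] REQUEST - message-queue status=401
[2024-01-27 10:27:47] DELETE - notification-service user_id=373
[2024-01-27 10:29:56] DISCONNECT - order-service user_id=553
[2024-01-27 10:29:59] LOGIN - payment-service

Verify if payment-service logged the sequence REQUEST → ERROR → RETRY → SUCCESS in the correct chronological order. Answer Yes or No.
No

To verify sequence order:

1. Find all events in sequence REQUEST → ERROR → RETRY → SUCCESS for payment-service
2. Extract their timestamps
3. Check if timestamps are in ascending order
4. Result: No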